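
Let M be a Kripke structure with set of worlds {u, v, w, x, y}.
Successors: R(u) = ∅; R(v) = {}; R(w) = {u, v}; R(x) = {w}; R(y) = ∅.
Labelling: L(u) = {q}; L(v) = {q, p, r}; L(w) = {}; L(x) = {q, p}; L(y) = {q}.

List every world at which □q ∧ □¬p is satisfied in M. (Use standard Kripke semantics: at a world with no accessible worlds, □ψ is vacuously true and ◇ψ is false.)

u, v, y

Let φ = □q ∧ □¬p. Evaluate φ at each world:
  u (successors ∅): φ is true.
  v (successors ∅): φ is true.
  w (successors {u, v}): φ is false.
  x (successors {w}): φ is false.
  y (successors ∅): φ is true.
For instance, at w:
  At w: □q is true, □¬p is false, so □q ∧ □¬p is false.
    At w: □q requires q at every successor {u, v}.
      At u: q is true.
      At v: q is true.
    So □q is true at w.
    At w: □¬p requires ¬p at every successor {u, v}.
      ¬p fails at v, so □¬p is false at w.
Satisfying worlds: {u, v, y}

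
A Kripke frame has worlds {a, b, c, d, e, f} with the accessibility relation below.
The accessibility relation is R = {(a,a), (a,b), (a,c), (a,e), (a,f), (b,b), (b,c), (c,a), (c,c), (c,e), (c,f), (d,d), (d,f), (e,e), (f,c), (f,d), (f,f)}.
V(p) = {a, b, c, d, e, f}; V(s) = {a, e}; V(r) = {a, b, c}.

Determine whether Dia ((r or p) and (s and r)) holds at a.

At a: Dia ((r or p) and (s and r)) requires (r or p) and (s and r) at some successor in {a, b, c, e, f}.
  (r or p) and (s and r) holds at a, so Dia ((r or p) and (s and r)) is true at a.

Yes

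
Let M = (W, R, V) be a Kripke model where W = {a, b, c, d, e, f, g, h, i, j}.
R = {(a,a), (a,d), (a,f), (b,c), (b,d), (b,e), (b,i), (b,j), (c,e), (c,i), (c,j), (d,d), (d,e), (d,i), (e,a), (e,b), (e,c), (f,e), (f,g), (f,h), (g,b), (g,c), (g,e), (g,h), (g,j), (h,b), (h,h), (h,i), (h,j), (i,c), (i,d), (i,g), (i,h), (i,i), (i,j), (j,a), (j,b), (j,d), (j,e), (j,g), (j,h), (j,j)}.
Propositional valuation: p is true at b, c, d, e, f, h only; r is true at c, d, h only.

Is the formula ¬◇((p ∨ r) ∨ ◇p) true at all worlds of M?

No

Let φ = ¬◇((p ∨ r) ∨ ◇p). Evaluate φ at each world:
  a (successors {a, d, f}): φ is false.
  b (successors {c, d, e, i, j}): φ is false.
  c (successors {e, i, j}): φ is false.
  d (successors {d, e, i}): φ is false.
  e (successors {a, b, c}): φ is false.
  f (successors {e, g, h}): φ is false.
  g (successors {b, c, e, h, j}): φ is false.
  h (successors {b, h, i, j}): φ is false.
  i (successors {c, d, g, h, i, j}): φ is false.
  j (successors {a, b, d, e, g, h, j}): φ is false.
Detail at a (counterexample):
  At a: ◇((p ∨ r) ∨ ◇p) is true, so ¬◇((p ∨ r) ∨ ◇p) is false.
    At a: ◇((p ∨ r) ∨ ◇p) requires (p ∨ r) ∨ ◇p at some successor in {a, d, f}.
      (p ∨ r) ∨ ◇p holds at a, so ◇((p ∨ r) ∨ ◇p) is true at a.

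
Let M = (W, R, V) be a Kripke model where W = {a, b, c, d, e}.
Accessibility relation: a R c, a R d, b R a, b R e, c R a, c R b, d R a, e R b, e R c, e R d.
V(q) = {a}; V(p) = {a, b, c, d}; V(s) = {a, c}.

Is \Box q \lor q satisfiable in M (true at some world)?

Yes

Recall that \Box ψ holds at a world iff ψ holds at every accessible world, and \Diamond ψ holds iff ψ holds at some accessible world.
Let φ = \Box q \lor q. Evaluate φ at each world:
  a (successors {c, d}): φ is true.
  b (successors {a, e}): φ is false.
  c (successors {a, b}): φ is false.
  d (successors {a}): φ is true.
  e (successors {b, c, d}): φ is false.
Detail at a (witness):
  At a: \Box q is false, q is true, so \Box q \lor q is true.
    At a: \Box q requires q at every successor {c, d}.
      q fails at c, so \Box q is false at a.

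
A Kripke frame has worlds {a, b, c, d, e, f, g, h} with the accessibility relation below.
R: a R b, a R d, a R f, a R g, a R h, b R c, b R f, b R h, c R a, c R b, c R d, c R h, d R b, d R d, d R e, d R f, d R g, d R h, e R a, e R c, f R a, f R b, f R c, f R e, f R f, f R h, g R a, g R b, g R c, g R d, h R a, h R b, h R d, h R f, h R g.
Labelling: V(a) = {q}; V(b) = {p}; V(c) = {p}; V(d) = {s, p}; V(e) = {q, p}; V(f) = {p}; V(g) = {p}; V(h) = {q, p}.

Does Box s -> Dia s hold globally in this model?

Let φ = Box s -> Dia s. Evaluate φ at each world:
  a (successors {b, d, f, g, h}): φ is true.
  b (successors {c, f, h}): φ is true.
  c (successors {a, b, d, h}): φ is true.
  d (successors {b, d, e, f, g, h}): φ is true.
  e (successors {a, c}): φ is true.
  f (successors {a, b, c, e, f, h}): φ is true.
  g (successors {a, b, c, d}): φ is true.
  h (successors {a, b, d, f, g}): φ is true.
For instance, at f:
  At f: Box s is false, Dia s is false, so Box s -> Dia s is true.
    At f: Box s requires s at every successor {a, b, c, e, f, h}.
      s fails at a, so Box s is false at f.
    At f: Dia s requires s at some successor in {a, b, c, e, f, h}.
      At a: s is false.
      At b: s is false.
      At c: s is false.
      At e: s is false.
      At f: s is false.
      At h: s is false.
    So Dia s is false at f.

Yes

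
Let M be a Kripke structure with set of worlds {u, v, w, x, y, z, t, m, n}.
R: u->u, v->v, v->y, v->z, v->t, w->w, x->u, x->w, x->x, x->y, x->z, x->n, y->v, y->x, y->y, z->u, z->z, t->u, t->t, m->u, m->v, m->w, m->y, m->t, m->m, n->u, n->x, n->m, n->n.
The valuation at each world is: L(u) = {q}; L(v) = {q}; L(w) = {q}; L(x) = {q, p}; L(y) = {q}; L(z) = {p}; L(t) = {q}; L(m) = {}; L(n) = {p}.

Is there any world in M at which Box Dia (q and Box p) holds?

No

Let φ = Box Dia (q and Box p). Evaluate φ at each world:
  u (successors {u}): φ is false.
  v (successors {v, y, z, t}): φ is false.
  w (successors {w}): φ is false.
  x (successors {u, w, x, y, z, n}): φ is false.
  y (successors {v, x, y}): φ is false.
  z (successors {u, z}): φ is false.
  t (successors {u, t}): φ is false.
  m (successors {u, v, w, y, t, m}): φ is false.
  n (successors {u, x, m, n}): φ is false.
For instance, at v:
  At v: Box Dia (q and Box p) requires Dia (q and Box p) at every successor {v, y, z, t}.
    Dia (q and Box p) fails at v, so Box Dia (q and Box p) is false at v.
      At v: Dia (q and Box p) requires q and Box p at some successor in {v, y, z, t}.
        At v: q and Box p is false.
        At y: q and Box p is false.
        At z: q and Box p is false.
        At t: q and Box p is false.
      So Dia (q and Box p) is false at v.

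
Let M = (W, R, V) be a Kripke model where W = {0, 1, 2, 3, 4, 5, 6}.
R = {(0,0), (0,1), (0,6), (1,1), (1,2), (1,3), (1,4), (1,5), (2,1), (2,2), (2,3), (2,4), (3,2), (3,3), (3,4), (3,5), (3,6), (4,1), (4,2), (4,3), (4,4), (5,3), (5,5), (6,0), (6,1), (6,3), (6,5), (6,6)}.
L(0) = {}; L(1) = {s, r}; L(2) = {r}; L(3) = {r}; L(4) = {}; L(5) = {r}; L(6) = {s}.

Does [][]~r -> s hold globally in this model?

Yes

Let φ = [][]~r -> s. Evaluate φ at each world:
  0 (successors {0, 1, 6}): φ is true.
  1 (successors {1, 2, 3, 4, 5}): φ is true.
  2 (successors {1, 2, 3, 4}): φ is true.
  3 (successors {2, 3, 4, 5, 6}): φ is true.
  4 (successors {1, 2, 3, 4}): φ is true.
  5 (successors {3, 5}): φ is true.
  6 (successors {0, 1, 3, 5, 6}): φ is true.
For instance, at 5:
  At 5: [][]~r is false, s is false, so [][]~r -> s is true.
    At 5: [][]~r requires []~r at every successor {3, 5}.
      []~r fails at 3, so [][]~r is false at 5.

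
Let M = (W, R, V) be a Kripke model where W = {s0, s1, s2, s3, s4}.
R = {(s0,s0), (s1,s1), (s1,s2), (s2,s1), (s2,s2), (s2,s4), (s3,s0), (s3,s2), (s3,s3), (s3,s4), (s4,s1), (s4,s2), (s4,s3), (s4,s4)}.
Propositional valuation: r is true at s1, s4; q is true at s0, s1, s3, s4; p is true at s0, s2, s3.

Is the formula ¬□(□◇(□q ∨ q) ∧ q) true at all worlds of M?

No

Let φ = ¬□(□◇(□q ∨ q) ∧ q). Evaluate φ at each world:
  s0 (successors {s0}): φ is false.
  s1 (successors {s1, s2}): φ is true.
  s2 (successors {s1, s2, s4}): φ is true.
  s3 (successors {s0, s2, s3, s4}): φ is true.
  s4 (successors {s1, s2, s3, s4}): φ is true.
Detail at s0 (counterexample):
  At s0: □(□◇(□q ∨ q) ∧ q) is true, so ¬□(□◇(□q ∨ q) ∧ q) is false.
    At s0: □(□◇(□q ∨ q) ∧ q) requires □◇(□q ∨ q) ∧ q at every successor {s0}.
      At s0: □◇(□q ∨ q) ∧ q is true.
    So □(□◇(□q ∨ q) ∧ q) is true at s0.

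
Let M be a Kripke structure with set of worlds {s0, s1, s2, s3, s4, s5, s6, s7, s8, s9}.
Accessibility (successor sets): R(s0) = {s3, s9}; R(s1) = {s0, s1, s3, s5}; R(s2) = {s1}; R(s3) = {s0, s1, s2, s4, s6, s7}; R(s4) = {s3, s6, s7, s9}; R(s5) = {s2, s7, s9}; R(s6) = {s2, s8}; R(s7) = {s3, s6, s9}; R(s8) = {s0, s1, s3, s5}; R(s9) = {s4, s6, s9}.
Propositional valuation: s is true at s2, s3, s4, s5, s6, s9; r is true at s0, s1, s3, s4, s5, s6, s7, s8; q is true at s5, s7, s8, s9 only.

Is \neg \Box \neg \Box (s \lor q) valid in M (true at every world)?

No

Let φ = \neg \Box \neg \Box (s \lor q). Evaluate φ at each world:
  s0 (successors {s3, s9}): φ is true.
  s1 (successors {s0, s1, s3, s5}): φ is true.
  s2 (successors {s1}): φ is false.
  s3 (successors {s0, s1, s2, s4, s6, s7}): φ is true.
  s4 (successors {s3, s6, s7, s9}): φ is true.
  s5 (successors {s2, s7, s9}): φ is true.
  s6 (successors {s2, s8}): φ is false.
  s7 (successors {s3, s6, s9}): φ is true.
  s8 (successors {s0, s1, s3, s5}): φ is true.
  s9 (successors {s4, s6, s9}): φ is true.
Detail at s2 (counterexample):
  At s2: \Box \neg \Box (s \lor q) is true, so \neg \Box \neg \Box (s \lor q) is false.
    At s2: \Box \neg \Box (s \lor q) requires \neg \Box (s \lor q) at every successor {s1}.
      At s1: \neg \Box (s \lor q) is true.
    So \Box \neg \Box (s \lor q) is true at s2.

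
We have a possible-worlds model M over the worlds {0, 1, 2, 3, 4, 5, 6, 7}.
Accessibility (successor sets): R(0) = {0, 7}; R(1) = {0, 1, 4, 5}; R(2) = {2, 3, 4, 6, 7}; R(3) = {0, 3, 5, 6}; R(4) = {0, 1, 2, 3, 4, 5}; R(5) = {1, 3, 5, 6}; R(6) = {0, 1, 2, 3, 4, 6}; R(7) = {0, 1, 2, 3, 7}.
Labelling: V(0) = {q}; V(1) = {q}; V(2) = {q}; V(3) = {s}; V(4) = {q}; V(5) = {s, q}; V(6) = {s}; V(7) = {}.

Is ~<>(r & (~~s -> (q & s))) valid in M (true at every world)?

Let φ = ~<>(r & (~~s -> (q & s))). Evaluate φ at each world:
  0 (successors {0, 7}): φ is true.
  1 (successors {0, 1, 4, 5}): φ is true.
  2 (successors {2, 3, 4, 6, 7}): φ is true.
  3 (successors {0, 3, 5, 6}): φ is true.
  4 (successors {0, 1, 2, 3, 4, 5}): φ is true.
  5 (successors {1, 3, 5, 6}): φ is true.
  6 (successors {0, 1, 2, 3, 4, 6}): φ is true.
  7 (successors {0, 1, 2, 3, 7}): φ is true.
For instance, at 1:
  At 1: <>(r & (~~s -> (q & s))) is false, so ~<>(r & (~~s -> (q & s))) is true.
    At 1: <>(r & (~~s -> (q & s))) requires r & (~~s -> (q & s)) at some successor in {0, 1, 4, 5}.
      At 0: r & (~~s -> (q & s)) is false.
      At 1: r & (~~s -> (q & s)) is false.
      At 4: r & (~~s -> (q & s)) is false.
      At 5: r & (~~s -> (q & s)) is false.
    So <>(r & (~~s -> (q & s))) is false at 1.

Yes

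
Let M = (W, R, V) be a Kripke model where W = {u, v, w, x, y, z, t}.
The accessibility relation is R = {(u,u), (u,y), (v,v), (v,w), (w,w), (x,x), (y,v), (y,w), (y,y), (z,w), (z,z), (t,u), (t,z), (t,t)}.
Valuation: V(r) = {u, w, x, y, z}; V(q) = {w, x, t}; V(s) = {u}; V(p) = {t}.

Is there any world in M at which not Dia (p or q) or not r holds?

Yes

Let φ = not Dia (p or q) or not r. Evaluate φ at each world:
  u (successors {u, y}): φ is true.
  v (successors {v, w}): φ is true.
  w (successors {w}): φ is false.
  x (successors {x}): φ is false.
  y (successors {v, w, y}): φ is false.
  z (successors {w, z}): φ is false.
  t (successors {u, z, t}): φ is true.
Detail at u (witness):
  At u: not Dia (p or q) is true, not r is false, so not Dia (p or q) or not r is true.
    At u: Dia (p or q) is false, so not Dia (p or q) is true.
      At u: Dia (p or q) requires p or q at some successor in {u, y}.
        At u: p or q is false.
        At y: p or q is false.
      So Dia (p or q) is false at u.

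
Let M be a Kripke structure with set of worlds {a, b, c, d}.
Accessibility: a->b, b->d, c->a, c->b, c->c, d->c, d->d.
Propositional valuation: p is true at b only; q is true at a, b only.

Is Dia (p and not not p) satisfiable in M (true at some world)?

Yes

Let φ = Dia (p and not not p). Evaluate φ at each world:
  a (successors {b}): φ is true.
  b (successors {d}): φ is false.
  c (successors {a, b, c}): φ is true.
  d (successors {c, d}): φ is false.
Detail at a (witness):
  At a: Dia (p and not not p) requires p and not not p at some successor in {b}.
    p and not not p holds at b, so Dia (p and not not p) is true at a.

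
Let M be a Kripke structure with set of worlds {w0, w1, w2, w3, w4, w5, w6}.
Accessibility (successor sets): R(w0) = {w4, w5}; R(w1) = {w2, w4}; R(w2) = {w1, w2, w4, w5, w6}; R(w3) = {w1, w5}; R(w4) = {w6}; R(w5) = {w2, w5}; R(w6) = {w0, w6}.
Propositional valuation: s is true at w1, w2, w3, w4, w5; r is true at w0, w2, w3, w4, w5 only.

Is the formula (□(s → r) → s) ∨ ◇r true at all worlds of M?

Yes

Let φ = (□(s → r) → s) ∨ ◇r. Evaluate φ at each world:
  w0 (successors {w4, w5}): φ is true.
  w1 (successors {w2, w4}): φ is true.
  w2 (successors {w1, w2, w4, w5, w6}): φ is true.
  w3 (successors {w1, w5}): φ is true.
  w4 (successors {w6}): φ is true.
  w5 (successors {w2, w5}): φ is true.
  w6 (successors {w0, w6}): φ is true.
For instance, at w3:
  At w3: □(s → r) → s is true, ◇r is true, so (□(s → r) → s) ∨ ◇r is true.
    At w3: □(s → r) is false, s is true, so □(s → r) → s is true.
      At w3: □(s → r) requires s → r at every successor {w1, w5}.
        s → r fails at w1, so □(s → r) is false at w3.
    At w3: ◇r requires r at some successor in {w1, w5}.
      r holds at w5, so ◇r is true at w3.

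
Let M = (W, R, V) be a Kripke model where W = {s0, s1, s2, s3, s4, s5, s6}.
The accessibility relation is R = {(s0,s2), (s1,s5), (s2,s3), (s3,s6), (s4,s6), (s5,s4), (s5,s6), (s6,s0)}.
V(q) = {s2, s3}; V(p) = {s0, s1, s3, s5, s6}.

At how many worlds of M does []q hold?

2

Let φ = []q. Evaluate φ at each world:
  s0 (successors {s2}): φ is true.
  s1 (successors {s5}): φ is false.
  s2 (successors {s3}): φ is true.
  s3 (successors {s6}): φ is false.
  s4 (successors {s6}): φ is false.
  s5 (successors {s4, s6}): φ is false.
  s6 (successors {s0}): φ is false.
For instance, at s3:
  At s3: []q requires q at every successor {s6}.
    q fails at s6, so []q is false at s3.
Satisfying worlds: {s0, s2}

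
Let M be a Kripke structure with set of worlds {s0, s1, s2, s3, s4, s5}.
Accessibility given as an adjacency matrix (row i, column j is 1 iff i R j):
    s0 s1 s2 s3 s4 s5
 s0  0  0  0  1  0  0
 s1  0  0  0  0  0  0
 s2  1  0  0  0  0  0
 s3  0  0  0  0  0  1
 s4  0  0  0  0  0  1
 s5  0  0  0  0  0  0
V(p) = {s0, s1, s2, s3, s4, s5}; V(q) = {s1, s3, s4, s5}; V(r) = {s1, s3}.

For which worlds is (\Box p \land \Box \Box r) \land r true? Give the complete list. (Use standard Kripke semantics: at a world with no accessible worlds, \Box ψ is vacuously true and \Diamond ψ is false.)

s1, s3

Let φ = (\Box p \land \Box \Box r) \land r. Evaluate φ at each world:
  s0 (successors {s3}): φ is false.
  s1 (successors ∅): φ is true.
  s2 (successors {s0}): φ is false.
  s3 (successors {s5}): φ is true.
  s4 (successors {s5}): φ is false.
  s5 (successors ∅): φ is false.
For instance, at s0:
  At s0: \Box p \land \Box \Box r is false, r is false, so (\Box p \land \Box \Box r) \land r is false.
    At s0: \Box p is true, \Box \Box r is false, so \Box p \land \Box \Box r is false.
      At s0: \Box p requires p at every successor {s3}.
        At s3: p is true.
      So \Box p is true at s0.
      At s0: \Box \Box r requires \Box r at every successor {s3}.
        \Box r fails at s3, so \Box \Box r is false at s0.
Satisfying worlds: {s1, s3}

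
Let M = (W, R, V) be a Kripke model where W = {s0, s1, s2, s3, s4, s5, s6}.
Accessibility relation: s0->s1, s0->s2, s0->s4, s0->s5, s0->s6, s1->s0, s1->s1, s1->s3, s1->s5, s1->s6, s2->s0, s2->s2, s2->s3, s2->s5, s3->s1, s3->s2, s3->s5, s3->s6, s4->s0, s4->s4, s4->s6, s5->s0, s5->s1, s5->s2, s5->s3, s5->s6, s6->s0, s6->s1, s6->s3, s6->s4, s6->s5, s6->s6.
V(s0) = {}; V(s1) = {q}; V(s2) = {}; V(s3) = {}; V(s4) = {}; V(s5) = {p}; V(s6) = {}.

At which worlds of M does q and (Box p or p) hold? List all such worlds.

none

Let φ = q and (Box p or p). Evaluate φ at each world:
  s0 (successors {s1, s2, s4, s5, s6}): φ is false.
  s1 (successors {s0, s1, s3, s5, s6}): φ is false.
  s2 (successors {s0, s2, s3, s5}): φ is false.
  s3 (successors {s1, s2, s5, s6}): φ is false.
  s4 (successors {s0, s4, s6}): φ is false.
  s5 (successors {s0, s1, s2, s3, s6}): φ is false.
  s6 (successors {s0, s1, s3, s4, s5, s6}): φ is false.
For instance, at s6:
  At s6: q is false, Box p or p is false, so q and (Box p or p) is false.
    At s6: Box p is false, p is false, so Box p or p is false.
      At s6: Box p requires p at every successor {s0, s1, s3, s4, s5, s6}.
        p fails at s0, so Box p is false at s6.
Satisfying worlds: none.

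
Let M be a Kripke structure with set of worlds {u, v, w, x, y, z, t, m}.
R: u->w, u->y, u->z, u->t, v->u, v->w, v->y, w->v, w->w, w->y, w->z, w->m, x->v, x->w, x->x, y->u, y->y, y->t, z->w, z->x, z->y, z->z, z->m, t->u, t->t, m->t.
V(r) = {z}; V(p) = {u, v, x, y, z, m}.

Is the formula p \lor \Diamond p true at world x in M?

Yes

Recall that \Diamond ψ holds at a world iff ψ holds at some accessible world.
At x: p is true, \Diamond p is true, so p \lor \Diamond p is true.
  At x: \Diamond p requires p at some successor in {v, w, x}.
    p holds at v, so \Diamond p is true at x.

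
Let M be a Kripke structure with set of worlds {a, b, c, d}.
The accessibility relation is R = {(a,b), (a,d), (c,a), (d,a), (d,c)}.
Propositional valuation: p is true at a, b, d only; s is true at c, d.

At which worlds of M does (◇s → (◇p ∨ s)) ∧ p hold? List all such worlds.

a, b, d

Let φ = (◇s → (◇p ∨ s)) ∧ p. Evaluate φ at each world:
  a (successors {b, d}): φ is true.
  b (successors ∅): φ is true.
  c (successors {a}): φ is false.
  d (successors {a, c}): φ is true.
For instance, at c:
  At c: ◇s → (◇p ∨ s) is true, p is false, so (◇s → (◇p ∨ s)) ∧ p is false.
    At c: ◇s is false, ◇p ∨ s is true, so ◇s → (◇p ∨ s) is true.
      At c: ◇s requires s at some successor in {a}.
        At a: s is false.
      So ◇s is false at c.
      At c: ◇p is true, s is true, so ◇p ∨ s is true.
Satisfying worlds: {a, b, d}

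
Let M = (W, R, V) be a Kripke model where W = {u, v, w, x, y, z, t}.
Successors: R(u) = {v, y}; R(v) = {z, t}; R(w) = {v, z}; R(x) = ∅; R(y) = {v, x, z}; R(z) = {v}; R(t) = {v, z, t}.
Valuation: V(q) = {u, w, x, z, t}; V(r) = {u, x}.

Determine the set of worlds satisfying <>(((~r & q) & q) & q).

Recall that <>ψ holds at a world iff ψ holds at some accessible world.
Let φ = <>(((~r & q) & q) & q). Evaluate φ at each world:
  u (successors {v, y}): φ is false.
  v (successors {z, t}): φ is true.
  w (successors {v, z}): φ is true.
  x (successors ∅): φ is false.
  y (successors {v, x, z}): φ is true.
  z (successors {v}): φ is false.
  t (successors {v, z, t}): φ is true.
For instance, at t:
  At t: <>(((~r & q) & q) & q) requires ((~r & q) & q) & q at some successor in {v, z, t}.
    ((~r & q) & q) & q holds at z, so <>(((~r & q) & q) & q) is true at t.
Satisfying worlds: {v, w, y, t}

v, w, y, t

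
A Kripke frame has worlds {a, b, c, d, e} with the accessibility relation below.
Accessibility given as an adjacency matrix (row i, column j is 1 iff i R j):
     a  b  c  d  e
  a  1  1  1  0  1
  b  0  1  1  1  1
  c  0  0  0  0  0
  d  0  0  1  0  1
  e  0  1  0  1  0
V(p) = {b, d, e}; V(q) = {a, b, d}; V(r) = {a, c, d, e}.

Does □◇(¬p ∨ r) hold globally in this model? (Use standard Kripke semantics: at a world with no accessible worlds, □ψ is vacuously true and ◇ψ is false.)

No

Let φ = □◇(¬p ∨ r). Evaluate φ at each world:
  a (successors {a, b, c, e}): φ is false.
  b (successors {b, c, d, e}): φ is false.
  c (successors ∅): φ is true.
  d (successors {c, e}): φ is false.
  e (successors {b, d}): φ is true.
Detail at a (counterexample):
  At a: □◇(¬p ∨ r) requires ◇(¬p ∨ r) at every successor {a, b, c, e}.
    ◇(¬p ∨ r) fails at c, so □◇(¬p ∨ r) is false at a.
      At c: no accessible worlds, so ◇(¬p ∨ r) is false.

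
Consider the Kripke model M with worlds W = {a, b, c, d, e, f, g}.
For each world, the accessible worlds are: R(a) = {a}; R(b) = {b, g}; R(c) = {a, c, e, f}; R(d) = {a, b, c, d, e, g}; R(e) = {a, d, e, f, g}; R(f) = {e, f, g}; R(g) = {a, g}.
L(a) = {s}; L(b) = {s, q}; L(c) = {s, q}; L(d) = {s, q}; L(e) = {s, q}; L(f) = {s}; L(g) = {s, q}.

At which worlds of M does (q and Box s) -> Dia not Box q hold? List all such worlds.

Recall that Box ψ holds at a world iff ψ holds at every accessible world, and Dia ψ holds iff ψ holds at some accessible world.
Let φ = (q and Box s) -> Dia not Box q. Evaluate φ at each world:
  a (successors {a}): φ is true.
  b (successors {b, g}): φ is true.
  c (successors {a, c, e, f}): φ is true.
  d (successors {a, b, c, d, e, g}): φ is true.
  e (successors {a, d, e, f, g}): φ is true.
  f (successors {e, f, g}): φ is true.
  g (successors {a, g}): φ is true.
For instance, at d:
  At d: q and Box s is true, Dia not Box q is true, so (q and Box s) -> Dia not Box q is true.
    At d: q is true, Box s is true, so q and Box s is true.
      At d: Box s requires s at every successor {a, b, c, d, e, g}.
        At a: s is true.
        At b: s is true.
        At c: s is true.
        At d: s is true.
        At e: s is true.
        At g: s is true.
      So Box s is true at d.
    At d: Dia not Box q requires not Box q at some successor in {a, b, c, d, e, g}.
      not Box q holds at a, so Dia not Box q is true at d.
Satisfying worlds: {a, b, c, d, e, f, g}

a, b, c, d, e, f, g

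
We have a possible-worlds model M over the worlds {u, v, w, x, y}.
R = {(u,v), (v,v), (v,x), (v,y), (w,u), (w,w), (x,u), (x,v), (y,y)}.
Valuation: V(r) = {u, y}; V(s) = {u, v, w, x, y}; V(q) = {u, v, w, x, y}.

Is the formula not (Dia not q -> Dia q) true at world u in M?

At u: Dia not q -> Dia q is true, so not (Dia not q -> Dia q) is false.
  At u: Dia not q is false, Dia q is true, so Dia not q -> Dia q is true.
    At u: Dia not q requires not q at some successor in {v}.
      At v: not q is false.
    So Dia not q is false at u.
    At u: Dia q requires q at some successor in {v}.
      q holds at v, so Dia q is true at u.

No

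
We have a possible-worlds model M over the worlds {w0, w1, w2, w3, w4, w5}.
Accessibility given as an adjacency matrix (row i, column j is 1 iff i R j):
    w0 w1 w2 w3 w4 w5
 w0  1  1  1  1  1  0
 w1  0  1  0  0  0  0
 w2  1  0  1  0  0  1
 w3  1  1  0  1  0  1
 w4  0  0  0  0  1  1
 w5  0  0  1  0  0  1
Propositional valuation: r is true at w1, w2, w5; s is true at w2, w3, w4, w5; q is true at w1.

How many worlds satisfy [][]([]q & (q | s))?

1

Let φ = [][]([]q & (q | s)). Evaluate φ at each world:
  w0 (successors {w0, w1, w2, w3, w4}): φ is false.
  w1 (successors {w1}): φ is true.
  w2 (successors {w0, w2, w5}): φ is false.
  w3 (successors {w0, w1, w3, w5}): φ is false.
  w4 (successors {w4, w5}): φ is false.
  w5 (successors {w2, w5}): φ is false.
For instance, at w2:
  At w2: [][]([]q & (q | s)) requires []([]q & (q | s)) at every successor {w0, w2, w5}.
    []([]q & (q | s)) fails at w0, so [][]([]q & (q | s)) is false at w2.
      At w0: []([]q & (q | s)) requires []q & (q | s) at every successor {w0, w1, w2, w3, w4}.
        []q & (q | s) fails at w0, so []([]q & (q | s)) is false at w0.
Satisfying worlds: {w1}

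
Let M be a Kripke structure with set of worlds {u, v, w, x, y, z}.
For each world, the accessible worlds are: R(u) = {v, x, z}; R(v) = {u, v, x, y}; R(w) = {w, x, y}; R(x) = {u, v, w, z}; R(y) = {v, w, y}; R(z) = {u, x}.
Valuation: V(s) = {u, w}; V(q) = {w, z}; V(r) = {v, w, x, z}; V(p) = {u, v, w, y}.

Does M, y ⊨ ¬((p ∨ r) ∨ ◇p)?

Recall that ◇ψ holds at a world iff ψ holds at some accessible world.
At y: (p ∨ r) ∨ ◇p is true, so ¬((p ∨ r) ∨ ◇p) is false.
  At y: p ∨ r is true, ◇p is true, so (p ∨ r) ∨ ◇p is true.
    At y: ◇p requires p at some successor in {v, w, y}.
      p holds at v, so ◇p is true at y.

No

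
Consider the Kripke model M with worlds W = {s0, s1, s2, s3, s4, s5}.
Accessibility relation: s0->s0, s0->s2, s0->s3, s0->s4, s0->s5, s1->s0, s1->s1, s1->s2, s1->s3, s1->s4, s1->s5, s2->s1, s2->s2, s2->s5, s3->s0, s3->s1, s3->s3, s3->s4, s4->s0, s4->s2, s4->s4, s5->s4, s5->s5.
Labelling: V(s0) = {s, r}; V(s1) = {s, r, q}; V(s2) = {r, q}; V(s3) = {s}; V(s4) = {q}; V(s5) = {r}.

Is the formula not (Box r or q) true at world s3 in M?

Yes

Recall that Box ψ holds at a world iff ψ holds at every accessible world, and Dia ψ holds iff ψ holds at some accessible world.
At s3: Box r or q is false, so not (Box r or q) is true.
  At s3: Box r is false, q is false, so Box r or q is false.
    At s3: Box r requires r at every successor {s0, s1, s3, s4}.
      r fails at s3, so Box r is false at s3.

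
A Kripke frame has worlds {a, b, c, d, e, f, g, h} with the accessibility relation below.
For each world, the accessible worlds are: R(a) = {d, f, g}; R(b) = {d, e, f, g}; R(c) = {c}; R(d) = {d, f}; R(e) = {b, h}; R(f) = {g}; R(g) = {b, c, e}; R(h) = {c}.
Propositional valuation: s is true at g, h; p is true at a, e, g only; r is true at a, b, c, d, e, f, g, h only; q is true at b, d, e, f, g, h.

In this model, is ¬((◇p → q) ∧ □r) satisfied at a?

At a: (◇p → q) ∧ □r is false, so ¬((◇p → q) ∧ □r) is true.
  At a: ◇p → q is false, □r is true, so (◇p → q) ∧ □r is false.
    At a: ◇p is true, q is false, so ◇p → q is false.
      At a: ◇p requires p at some successor in {d, f, g}.
        p holds at g, so ◇p is true at a.
    At a: □r requires r at every successor {d, f, g}.
      At d: r is true.
      At f: r is true.
      At g: r is true.
    So □r is true at a.

Yes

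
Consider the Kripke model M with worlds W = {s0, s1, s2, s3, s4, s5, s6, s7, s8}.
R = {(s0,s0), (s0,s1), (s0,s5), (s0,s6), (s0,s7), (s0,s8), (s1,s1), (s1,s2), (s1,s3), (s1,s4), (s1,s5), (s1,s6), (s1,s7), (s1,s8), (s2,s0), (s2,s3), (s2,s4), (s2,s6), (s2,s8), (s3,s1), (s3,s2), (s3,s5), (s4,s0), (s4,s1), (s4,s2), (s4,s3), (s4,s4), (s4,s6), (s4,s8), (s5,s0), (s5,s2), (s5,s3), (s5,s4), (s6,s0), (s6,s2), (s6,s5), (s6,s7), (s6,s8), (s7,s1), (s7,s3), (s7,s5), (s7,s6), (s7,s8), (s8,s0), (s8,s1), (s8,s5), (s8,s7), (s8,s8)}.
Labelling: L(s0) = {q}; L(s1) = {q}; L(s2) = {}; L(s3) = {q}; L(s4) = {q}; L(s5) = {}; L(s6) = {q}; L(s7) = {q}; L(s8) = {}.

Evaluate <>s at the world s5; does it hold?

No

Recall that <>ψ holds at a world iff ψ holds at some accessible world.
At s5: <>s requires s at some successor in {s0, s2, s3, s4}.
  At s0: s is false.
  At s2: s is false.
  At s3: s is false.
  At s4: s is false.
So <>s is false at s5.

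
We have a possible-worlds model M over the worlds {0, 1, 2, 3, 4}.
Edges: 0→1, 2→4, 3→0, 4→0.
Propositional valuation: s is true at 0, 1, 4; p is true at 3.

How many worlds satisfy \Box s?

Let φ = \Box s. Evaluate φ at each world:
  0 (successors {1}): φ is true.
  1 (successors ∅): φ is true.
  2 (successors {4}): φ is true.
  3 (successors {0}): φ is true.
  4 (successors {0}): φ is true.
For instance, at 3:
  At 3: \Box s requires s at every successor {0}.
    At 0: s is true.
  So \Box s is true at 3.
Satisfying worlds: {0, 1, 2, 3, 4}

5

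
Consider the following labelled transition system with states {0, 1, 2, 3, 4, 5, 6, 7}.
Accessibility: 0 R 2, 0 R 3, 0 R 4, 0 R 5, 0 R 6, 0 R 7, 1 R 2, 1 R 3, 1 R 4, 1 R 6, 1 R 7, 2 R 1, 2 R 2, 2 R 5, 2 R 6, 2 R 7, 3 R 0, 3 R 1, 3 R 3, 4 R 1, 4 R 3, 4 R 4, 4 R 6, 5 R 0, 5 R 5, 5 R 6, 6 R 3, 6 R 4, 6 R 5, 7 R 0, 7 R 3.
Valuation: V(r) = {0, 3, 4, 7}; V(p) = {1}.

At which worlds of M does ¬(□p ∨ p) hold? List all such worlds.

0, 2, 3, 4, 5, 6, 7

Let φ = ¬(□p ∨ p). Evaluate φ at each world:
  0 (successors {2, 3, 4, 5, 6, 7}): φ is true.
  1 (successors {2, 3, 4, 6, 7}): φ is false.
  2 (successors {1, 2, 5, 6, 7}): φ is true.
  3 (successors {0, 1, 3}): φ is true.
  4 (successors {1, 3, 4, 6}): φ is true.
  5 (successors {0, 5, 6}): φ is true.
  6 (successors {3, 4, 5}): φ is true.
  7 (successors {0, 3}): φ is true.
For instance, at 3:
  At 3: □p ∨ p is false, so ¬(□p ∨ p) is true.
    At 3: □p is false, p is false, so □p ∨ p is false.
      At 3: □p requires p at every successor {0, 1, 3}.
        p fails at 0, so □p is false at 3.
Satisfying worlds: {0, 2, 3, 4, 5, 6, 7}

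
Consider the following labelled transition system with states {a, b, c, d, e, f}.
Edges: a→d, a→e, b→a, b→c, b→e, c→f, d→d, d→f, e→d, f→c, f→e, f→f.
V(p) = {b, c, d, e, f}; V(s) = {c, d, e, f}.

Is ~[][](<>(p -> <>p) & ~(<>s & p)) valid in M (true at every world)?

Let φ = ~[][](<>(p -> <>p) & ~(<>s & p)). Evaluate φ at each world:
  a (successors {d, e}): φ is true.
  b (successors {a, c, e}): φ is true.
  c (successors {f}): φ is true.
  d (successors {d, f}): φ is true.
  e (successors {d}): φ is true.
  f (successors {c, e, f}): φ is true.
For instance, at a:
  At a: [][](<>(p -> <>p) & ~(<>s & p)) is false, so ~[][](<>(p -> <>p) & ~(<>s & p)) is true.
    At a: [][](<>(p -> <>p) & ~(<>s & p)) requires [](<>(p -> <>p) & ~(<>s & p)) at every successor {d, e}.
      [](<>(p -> <>p) & ~(<>s & p)) fails at d, so [][](<>(p -> <>p) & ~(<>s & p)) is false at a.

Yes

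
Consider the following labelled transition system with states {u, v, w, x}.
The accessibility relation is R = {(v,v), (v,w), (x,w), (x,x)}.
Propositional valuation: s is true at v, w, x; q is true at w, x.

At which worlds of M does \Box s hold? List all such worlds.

u, v, w, x

Let φ = \Box s. Evaluate φ at each world:
  u (successors ∅): φ is true.
  v (successors {v, w}): φ is true.
  w (successors ∅): φ is true.
  x (successors {w, x}): φ is true.
For instance, at v:
  At v: \Box s requires s at every successor {v, w}.
    At v: s is true.
    At w: s is true.
  So \Box s is true at v.
Satisfying worlds: {u, v, w, x}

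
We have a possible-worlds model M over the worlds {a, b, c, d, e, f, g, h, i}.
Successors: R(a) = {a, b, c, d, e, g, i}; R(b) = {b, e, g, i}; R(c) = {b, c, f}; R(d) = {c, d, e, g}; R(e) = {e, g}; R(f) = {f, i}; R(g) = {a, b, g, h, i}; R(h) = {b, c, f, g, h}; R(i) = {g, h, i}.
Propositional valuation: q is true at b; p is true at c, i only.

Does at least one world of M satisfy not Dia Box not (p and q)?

Let φ = not Dia Box not (p and q). Evaluate φ at each world:
  a (successors {a, b, c, d, e, g, i}): φ is false.
  b (successors {b, e, g, i}): φ is false.
  c (successors {b, c, f}): φ is false.
  d (successors {c, d, e, g}): φ is false.
  e (successors {e, g}): φ is false.
  f (successors {f, i}): φ is false.
  g (successors {a, b, g, h, i}): φ is false.
  h (successors {b, c, f, g, h}): φ is false.
  i (successors {g, h, i}): φ is false.
For instance, at e:
  At e: Dia Box not (p and q) is true, so not Dia Box not (p and q) is false.
    At e: Dia Box not (p and q) requires Box not (p and q) at some successor in {e, g}.
      Box not (p and q) holds at e, so Dia Box not (p and q) is true at e.

No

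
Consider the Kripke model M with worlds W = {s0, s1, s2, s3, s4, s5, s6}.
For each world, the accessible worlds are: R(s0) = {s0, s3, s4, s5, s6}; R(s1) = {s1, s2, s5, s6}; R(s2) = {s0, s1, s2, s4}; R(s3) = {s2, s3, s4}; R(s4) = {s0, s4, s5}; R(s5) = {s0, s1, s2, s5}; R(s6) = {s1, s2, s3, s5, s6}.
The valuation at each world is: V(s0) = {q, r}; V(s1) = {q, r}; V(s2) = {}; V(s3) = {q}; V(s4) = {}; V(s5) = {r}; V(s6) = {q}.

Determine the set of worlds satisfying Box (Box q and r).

Let φ = Box (Box q and r). Evaluate φ at each world:
  s0 (successors {s0, s3, s4, s5, s6}): φ is false.
  s1 (successors {s1, s2, s5, s6}): φ is false.
  s2 (successors {s0, s1, s2, s4}): φ is false.
  s3 (successors {s2, s3, s4}): φ is false.
  s4 (successors {s0, s4, s5}): φ is false.
  s5 (successors {s0, s1, s2, s5}): φ is false.
  s6 (successors {s1, s2, s3, s5, s6}): φ is false.
For instance, at s0:
  At s0: Box (Box q and r) requires Box q and r at every successor {s0, s3, s4, s5, s6}.
    Box q and r fails at s0, so Box (Box q and r) is false at s0.
      At s0: Box q is false, r is true, so Box q and r is false.
Satisfying worlds: none.

none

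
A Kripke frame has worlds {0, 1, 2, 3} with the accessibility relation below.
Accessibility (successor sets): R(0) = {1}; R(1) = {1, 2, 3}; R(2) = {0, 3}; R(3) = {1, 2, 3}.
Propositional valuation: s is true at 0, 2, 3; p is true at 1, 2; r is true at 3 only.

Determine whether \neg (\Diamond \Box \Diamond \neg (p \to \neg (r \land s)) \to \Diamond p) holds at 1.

At 1: \Diamond \Box \Diamond \neg (p \to \neg (r \land s)) \to \Diamond p is true, so \neg (\Diamond \Box \Diamond \neg (p \to \neg (r \land s)) \to \Diamond p) is false.
  At 1: \Diamond \Box \Diamond \neg (p \to \neg (r \land s)) is false, \Diamond p is true, so \Diamond \Box \Diamond \neg (p \to \neg (r \land s)) \to \Diamond p is true.
    At 1: \Diamond \Box \Diamond \neg (p \to \neg (r \land s)) requires \Box \Diamond \neg (p \to \neg (r \land s)) at some successor in {1, 2, 3}.
      At 1: \Box \Diamond \neg (p \to \neg (r \land s)) is false.
      At 2: \Box \Diamond \neg (p \to \neg (r \land s)) is false.
      At 3: \Box \Diamond \neg (p \to \neg (r \land s)) is false.
    So \Diamond \Box \Diamond \neg (p \to \neg (r \land s)) is false at 1.
    At 1: \Diamond p requires p at some successor in {1, 2, 3}.
      p holds at 1, so \Diamond p is true at 1.

No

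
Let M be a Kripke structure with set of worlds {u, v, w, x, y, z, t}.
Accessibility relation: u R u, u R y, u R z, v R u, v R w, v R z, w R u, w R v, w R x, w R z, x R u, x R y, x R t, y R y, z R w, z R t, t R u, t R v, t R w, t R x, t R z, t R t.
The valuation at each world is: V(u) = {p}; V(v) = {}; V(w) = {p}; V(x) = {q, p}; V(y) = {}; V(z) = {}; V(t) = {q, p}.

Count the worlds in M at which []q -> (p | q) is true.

7

Let φ = []q -> (p | q). Evaluate φ at each world:
  u (successors {u, y, z}): φ is true.
  v (successors {u, w, z}): φ is true.
  w (successors {u, v, x, z}): φ is true.
  x (successors {u, y, t}): φ is true.
  y (successors {y}): φ is true.
  z (successors {w, t}): φ is true.
  t (successors {u, v, w, x, z, t}): φ is true.
For instance, at w:
  At w: []q is false, p | q is true, so []q -> (p | q) is true.
    At w: []q requires q at every successor {u, v, x, z}.
      q fails at u, so []q is false at w.
Satisfying worlds: {u, v, w, x, y, z, t}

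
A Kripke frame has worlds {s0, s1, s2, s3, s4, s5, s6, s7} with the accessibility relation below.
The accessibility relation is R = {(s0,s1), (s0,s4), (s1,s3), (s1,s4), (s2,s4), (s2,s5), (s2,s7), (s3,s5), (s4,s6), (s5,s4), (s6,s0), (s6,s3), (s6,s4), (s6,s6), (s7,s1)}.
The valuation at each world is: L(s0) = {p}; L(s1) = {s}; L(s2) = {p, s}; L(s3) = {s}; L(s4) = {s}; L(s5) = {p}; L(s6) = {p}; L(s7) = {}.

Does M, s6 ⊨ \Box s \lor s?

No

At s6: \Box s is false, s is false, so \Box s \lor s is false.
  At s6: \Box s requires s at every successor {s0, s3, s4, s6}.
    s fails at s0, so \Box s is false at s6.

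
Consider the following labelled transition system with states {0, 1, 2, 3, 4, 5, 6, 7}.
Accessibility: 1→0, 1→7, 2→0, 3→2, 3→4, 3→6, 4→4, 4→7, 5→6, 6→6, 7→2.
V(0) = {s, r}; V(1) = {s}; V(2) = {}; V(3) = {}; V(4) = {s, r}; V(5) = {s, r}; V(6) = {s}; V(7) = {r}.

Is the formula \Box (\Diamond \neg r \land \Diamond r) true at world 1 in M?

No

At 1: \Box (\Diamond \neg r \land \Diamond r) requires \Diamond \neg r \land \Diamond r at every successor {0, 7}.
  \Diamond \neg r \land \Diamond r fails at 0, so \Box (\Diamond \neg r \land \Diamond r) is false at 1.
    At 0: \Diamond \neg r is false, \Diamond r is false, so \Diamond \neg r \land \Diamond r is false.
      At 0: no accessible worlds, so \Diamond \neg r is false.
      At 0: no accessible worlds, so \Diamond r is false.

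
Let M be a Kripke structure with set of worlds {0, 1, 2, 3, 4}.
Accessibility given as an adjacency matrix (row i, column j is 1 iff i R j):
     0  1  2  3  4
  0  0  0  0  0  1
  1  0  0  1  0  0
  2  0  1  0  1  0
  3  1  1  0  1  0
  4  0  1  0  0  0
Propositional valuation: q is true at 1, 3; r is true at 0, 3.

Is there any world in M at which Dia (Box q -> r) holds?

Yes

Let φ = Dia (Box q -> r). Evaluate φ at each world:
  0 (successors {4}): φ is false.
  1 (successors {2}): φ is false.
  2 (successors {1, 3}): φ is true.
  3 (successors {0, 1, 3}): φ is true.
  4 (successors {1}): φ is true.
Detail at 2 (witness):
  At 2: Dia (Box q -> r) requires Box q -> r at some successor in {1, 3}.
    Box q -> r holds at 1, so Dia (Box q -> r) is true at 2.
      At 1: Box q is false, r is false, so Box q -> r is true.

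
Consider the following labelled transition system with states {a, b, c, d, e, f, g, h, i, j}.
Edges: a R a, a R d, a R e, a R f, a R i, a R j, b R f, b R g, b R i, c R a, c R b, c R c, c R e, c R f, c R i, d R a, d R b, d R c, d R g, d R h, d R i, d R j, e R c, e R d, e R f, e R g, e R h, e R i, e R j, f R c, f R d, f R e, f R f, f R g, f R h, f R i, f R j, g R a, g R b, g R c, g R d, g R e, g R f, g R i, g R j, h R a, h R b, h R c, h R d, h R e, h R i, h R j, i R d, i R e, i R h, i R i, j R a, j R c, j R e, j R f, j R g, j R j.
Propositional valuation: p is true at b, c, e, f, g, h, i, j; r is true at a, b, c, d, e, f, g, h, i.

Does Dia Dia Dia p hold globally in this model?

Let φ = Dia Dia Dia p. Evaluate φ at each world:
  a (successors {a, d, e, f, i, j}): φ is true.
  b (successors {f, g, i}): φ is true.
  c (successors {a, b, c, e, f, i}): φ is true.
  d (successors {a, b, c, g, h, i, j}): φ is true.
  e (successors {c, d, f, g, h, i, j}): φ is true.
  f (successors {c, d, e, f, g, h, i, j}): φ is true.
  g (successors {a, b, c, d, e, f, i, j}): φ is true.
  h (successors {a, b, c, d, e, i, j}): φ is true.
  i (successors {d, e, h, i}): φ is true.
  j (successors {a, c, e, f, g, j}): φ is true.
For instance, at c:
  At c: Dia Dia Dia p requires Dia Dia p at some successor in {a, b, c, e, f, i}.
    Dia Dia p holds at a, so Dia Dia Dia p is true at c.
      At a: Dia Dia p requires Dia p at some successor in {a, d, e, f, i, j}.
        Dia p holds at a, so Dia Dia p is true at a.

Yes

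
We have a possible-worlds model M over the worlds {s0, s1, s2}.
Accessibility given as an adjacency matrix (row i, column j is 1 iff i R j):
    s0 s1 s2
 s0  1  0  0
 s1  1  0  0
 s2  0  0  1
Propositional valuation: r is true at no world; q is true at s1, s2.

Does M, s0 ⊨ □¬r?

At s0: □¬r requires ¬r at every successor {s0}.
  At s0: ¬r is true.
So □¬r is true at s0.

Yes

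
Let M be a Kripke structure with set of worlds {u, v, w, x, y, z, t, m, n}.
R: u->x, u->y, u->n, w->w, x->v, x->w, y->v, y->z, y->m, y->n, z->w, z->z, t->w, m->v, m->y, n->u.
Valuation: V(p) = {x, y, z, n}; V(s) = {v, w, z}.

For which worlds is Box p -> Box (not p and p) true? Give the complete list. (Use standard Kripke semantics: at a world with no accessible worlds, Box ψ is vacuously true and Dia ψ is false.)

v, w, x, y, z, t, m, n

Recall that Box ψ holds at a world iff ψ holds at every accessible world, and Dia ψ holds iff ψ holds at some accessible world.
Let φ = Box p -> Box (not p and p). Evaluate φ at each world:
  u (successors {x, y, n}): φ is false.
  v (successors ∅): φ is true.
  w (successors {w}): φ is true.
  x (successors {v, w}): φ is true.
  y (successors {v, z, m, n}): φ is true.
  z (successors {w, z}): φ is true.
  t (successors {w}): φ is true.
  m (successors {v, y}): φ is true.
  n (successors {u}): φ is true.
For instance, at m:
  At m: Box p is false, Box (not p and p) is false, so Box p -> Box (not p and p) is true.
    At m: Box p requires p at every successor {v, y}.
      p fails at v, so Box p is false at m.
    At m: Box (not p and p) requires not p and p at every successor {v, y}.
      not p and p fails at v, so Box (not p and p) is false at m.
Satisfying worlds: {v, w, x, y, z, t, m, n}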